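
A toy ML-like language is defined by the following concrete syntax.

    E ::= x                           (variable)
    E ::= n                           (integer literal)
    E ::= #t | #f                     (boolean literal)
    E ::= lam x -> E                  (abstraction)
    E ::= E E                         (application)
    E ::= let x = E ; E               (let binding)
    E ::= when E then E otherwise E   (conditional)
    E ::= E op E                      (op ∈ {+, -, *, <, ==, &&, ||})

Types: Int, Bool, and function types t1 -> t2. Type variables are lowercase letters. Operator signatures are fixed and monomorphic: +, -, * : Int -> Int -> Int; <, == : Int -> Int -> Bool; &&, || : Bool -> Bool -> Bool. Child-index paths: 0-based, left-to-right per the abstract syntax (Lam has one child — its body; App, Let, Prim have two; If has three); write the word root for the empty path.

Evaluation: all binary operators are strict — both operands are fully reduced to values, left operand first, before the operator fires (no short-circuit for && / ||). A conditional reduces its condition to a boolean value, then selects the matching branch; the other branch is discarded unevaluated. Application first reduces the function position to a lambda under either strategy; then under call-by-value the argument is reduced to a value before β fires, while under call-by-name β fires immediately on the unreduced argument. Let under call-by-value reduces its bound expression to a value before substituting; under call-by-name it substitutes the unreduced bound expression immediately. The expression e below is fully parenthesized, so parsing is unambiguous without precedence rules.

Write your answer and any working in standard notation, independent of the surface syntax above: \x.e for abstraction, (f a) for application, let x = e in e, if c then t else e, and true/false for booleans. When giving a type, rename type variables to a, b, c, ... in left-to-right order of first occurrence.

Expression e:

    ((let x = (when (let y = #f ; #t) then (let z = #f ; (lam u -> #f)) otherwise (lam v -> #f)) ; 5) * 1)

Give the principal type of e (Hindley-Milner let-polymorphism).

Answer: Int

Working:
let y : Bool
  unify Bool ~ Bool
let z : Bool
\u._ : a -> Bool
\v._ : b -> Bool
  unify a -> Bool ~ b -> Bool
  unify a ~ b
  unify Bool ~ Bool
let x : forall. b -> Bool
  unify Int ~ Int
  unify Int ~ Int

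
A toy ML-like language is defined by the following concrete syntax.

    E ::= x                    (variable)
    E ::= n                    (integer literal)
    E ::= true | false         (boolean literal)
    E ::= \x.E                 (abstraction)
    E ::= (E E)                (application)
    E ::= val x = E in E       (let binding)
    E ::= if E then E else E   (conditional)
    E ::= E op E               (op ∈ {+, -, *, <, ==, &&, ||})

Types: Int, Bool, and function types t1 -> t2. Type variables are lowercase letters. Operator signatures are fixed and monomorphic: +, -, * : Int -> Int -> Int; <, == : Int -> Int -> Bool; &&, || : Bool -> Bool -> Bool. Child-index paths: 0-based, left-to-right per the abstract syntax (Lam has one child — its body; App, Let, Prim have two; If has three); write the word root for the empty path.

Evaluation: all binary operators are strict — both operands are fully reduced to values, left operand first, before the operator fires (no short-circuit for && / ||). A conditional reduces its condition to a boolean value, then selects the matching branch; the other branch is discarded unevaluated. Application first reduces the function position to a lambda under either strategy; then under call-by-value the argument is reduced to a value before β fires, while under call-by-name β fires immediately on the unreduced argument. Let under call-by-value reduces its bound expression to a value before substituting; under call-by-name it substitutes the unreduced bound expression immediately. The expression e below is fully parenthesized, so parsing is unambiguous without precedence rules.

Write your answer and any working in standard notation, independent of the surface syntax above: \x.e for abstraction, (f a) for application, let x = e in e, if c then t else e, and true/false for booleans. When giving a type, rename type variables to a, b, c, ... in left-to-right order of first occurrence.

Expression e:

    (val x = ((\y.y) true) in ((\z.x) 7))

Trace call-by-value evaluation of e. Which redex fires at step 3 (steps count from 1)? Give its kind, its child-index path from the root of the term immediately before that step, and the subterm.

Answer: beta at root : ((\z.true) 7)

Derivation:
step 0: (let x = ((\y.y) true) in ((\z.x) 7))
step 1: [beta@0] (let x = true in ((\z.x) 7))
step 2: [let@root] ((\z.true) 7)
step 3: [beta@root] true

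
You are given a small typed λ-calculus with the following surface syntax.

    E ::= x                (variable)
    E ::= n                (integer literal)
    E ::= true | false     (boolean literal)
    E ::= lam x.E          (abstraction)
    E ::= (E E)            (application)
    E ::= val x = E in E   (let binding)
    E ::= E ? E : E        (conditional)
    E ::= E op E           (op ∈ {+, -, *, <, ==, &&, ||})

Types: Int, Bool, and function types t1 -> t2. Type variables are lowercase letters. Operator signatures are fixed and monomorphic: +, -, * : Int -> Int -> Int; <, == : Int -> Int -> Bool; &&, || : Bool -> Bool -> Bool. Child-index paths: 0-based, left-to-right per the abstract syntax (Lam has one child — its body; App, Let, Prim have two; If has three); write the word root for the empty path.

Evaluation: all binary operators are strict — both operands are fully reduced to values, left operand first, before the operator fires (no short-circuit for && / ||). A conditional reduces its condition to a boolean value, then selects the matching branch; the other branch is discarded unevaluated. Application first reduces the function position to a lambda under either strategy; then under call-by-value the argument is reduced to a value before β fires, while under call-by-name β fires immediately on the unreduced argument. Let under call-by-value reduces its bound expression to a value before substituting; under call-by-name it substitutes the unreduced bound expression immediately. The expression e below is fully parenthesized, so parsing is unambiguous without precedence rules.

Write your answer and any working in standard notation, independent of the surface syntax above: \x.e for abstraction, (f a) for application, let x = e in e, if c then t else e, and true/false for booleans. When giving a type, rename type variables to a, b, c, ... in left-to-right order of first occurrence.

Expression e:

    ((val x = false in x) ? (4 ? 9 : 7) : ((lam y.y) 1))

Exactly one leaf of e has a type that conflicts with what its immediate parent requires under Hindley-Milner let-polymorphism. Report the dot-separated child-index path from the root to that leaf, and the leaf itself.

Answer: 1.0 : 4

Trace:
let x : Bool
x : Bool
  unify Bool ~ Bool
  unify Int ~ Bool
  FAIL: mismatch Int ~ Bool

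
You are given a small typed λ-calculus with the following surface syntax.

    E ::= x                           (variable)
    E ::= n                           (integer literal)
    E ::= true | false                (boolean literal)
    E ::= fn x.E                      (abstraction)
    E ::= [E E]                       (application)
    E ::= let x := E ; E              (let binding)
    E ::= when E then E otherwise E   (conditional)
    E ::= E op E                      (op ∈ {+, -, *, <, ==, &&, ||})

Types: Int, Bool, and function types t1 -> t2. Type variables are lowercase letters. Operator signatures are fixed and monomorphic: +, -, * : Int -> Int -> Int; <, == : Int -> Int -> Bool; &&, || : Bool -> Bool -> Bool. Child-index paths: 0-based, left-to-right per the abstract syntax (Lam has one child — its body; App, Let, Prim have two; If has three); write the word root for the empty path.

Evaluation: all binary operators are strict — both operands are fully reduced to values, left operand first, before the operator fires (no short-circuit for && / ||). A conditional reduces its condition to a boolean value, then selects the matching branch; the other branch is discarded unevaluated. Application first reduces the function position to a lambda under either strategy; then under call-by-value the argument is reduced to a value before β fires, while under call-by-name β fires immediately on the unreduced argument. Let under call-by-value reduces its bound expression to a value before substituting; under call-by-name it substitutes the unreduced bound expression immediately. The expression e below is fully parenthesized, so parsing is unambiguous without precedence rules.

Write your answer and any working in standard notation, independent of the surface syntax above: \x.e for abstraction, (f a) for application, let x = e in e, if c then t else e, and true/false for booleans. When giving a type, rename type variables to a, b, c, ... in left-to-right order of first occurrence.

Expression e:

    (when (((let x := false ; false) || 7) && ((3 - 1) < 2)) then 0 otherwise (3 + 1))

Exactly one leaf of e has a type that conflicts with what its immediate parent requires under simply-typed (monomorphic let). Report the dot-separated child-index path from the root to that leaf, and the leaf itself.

Answer: 0.0.1 : 7

Derivation:
let x : Bool
  unify Bool ~ Bool
  unify Int ~ Bool
  FAIL: mismatch Int ~ Bool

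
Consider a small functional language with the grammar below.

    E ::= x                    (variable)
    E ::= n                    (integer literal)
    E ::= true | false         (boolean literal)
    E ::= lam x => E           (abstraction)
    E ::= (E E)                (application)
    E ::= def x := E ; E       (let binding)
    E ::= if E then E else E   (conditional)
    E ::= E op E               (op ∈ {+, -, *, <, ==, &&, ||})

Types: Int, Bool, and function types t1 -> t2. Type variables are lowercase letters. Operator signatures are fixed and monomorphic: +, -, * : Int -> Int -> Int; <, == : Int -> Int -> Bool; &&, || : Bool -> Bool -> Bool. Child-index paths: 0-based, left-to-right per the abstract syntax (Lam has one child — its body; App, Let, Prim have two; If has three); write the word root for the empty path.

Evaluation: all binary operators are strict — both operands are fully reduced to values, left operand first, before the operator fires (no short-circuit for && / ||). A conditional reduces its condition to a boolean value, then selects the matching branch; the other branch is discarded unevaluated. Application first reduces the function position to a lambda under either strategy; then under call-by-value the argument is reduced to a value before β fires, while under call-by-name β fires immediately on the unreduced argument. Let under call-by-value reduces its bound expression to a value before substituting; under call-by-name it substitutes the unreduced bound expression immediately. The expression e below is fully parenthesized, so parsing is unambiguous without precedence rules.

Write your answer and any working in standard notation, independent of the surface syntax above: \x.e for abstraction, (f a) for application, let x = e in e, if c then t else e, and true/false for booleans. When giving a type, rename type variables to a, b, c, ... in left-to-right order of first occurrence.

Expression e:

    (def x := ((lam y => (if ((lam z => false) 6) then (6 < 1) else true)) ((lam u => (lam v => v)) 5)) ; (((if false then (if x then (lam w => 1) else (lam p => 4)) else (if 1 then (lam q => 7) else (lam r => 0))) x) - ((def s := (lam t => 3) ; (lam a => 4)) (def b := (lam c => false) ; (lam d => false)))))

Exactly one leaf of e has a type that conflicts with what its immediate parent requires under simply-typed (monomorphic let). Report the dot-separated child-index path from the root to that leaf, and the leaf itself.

Answer: 1.0.0.2.0 : 1

Derivation:
\z._ : b -> Bool
  unify b -> Bool ~ Int -> c
  unify b ~ Int
  unify Bool ~ c
_ _ : Bool
  unify Bool ~ Bool
  unify Int ~ Int
  unify Int ~ Int
  unify Bool ~ Bool
\y._ : a -> Bool
v : e
\v._ : e -> e
\u._ : d -> e -> e
  unify d -> e -> e ~ Int -> f
  unify d ~ Int
  unify e -> e ~ f
_ _ : e -> e
  unify a -> Bool ~ (e -> e) -> g
  unify a ~ e -> e
  unify Bool ~ g
_ _ : Bool
let x : Bool
  unify Bool ~ Bool
x : Bool
  unify Bool ~ Bool
\w._ : h -> Int
\p._ : i -> Int
  unify h -> Int ~ i -> Int
  unify h ~ i
  unify Int ~ Int
  unify Int ~ Bool
  FAIL: mismatch Int ~ Bool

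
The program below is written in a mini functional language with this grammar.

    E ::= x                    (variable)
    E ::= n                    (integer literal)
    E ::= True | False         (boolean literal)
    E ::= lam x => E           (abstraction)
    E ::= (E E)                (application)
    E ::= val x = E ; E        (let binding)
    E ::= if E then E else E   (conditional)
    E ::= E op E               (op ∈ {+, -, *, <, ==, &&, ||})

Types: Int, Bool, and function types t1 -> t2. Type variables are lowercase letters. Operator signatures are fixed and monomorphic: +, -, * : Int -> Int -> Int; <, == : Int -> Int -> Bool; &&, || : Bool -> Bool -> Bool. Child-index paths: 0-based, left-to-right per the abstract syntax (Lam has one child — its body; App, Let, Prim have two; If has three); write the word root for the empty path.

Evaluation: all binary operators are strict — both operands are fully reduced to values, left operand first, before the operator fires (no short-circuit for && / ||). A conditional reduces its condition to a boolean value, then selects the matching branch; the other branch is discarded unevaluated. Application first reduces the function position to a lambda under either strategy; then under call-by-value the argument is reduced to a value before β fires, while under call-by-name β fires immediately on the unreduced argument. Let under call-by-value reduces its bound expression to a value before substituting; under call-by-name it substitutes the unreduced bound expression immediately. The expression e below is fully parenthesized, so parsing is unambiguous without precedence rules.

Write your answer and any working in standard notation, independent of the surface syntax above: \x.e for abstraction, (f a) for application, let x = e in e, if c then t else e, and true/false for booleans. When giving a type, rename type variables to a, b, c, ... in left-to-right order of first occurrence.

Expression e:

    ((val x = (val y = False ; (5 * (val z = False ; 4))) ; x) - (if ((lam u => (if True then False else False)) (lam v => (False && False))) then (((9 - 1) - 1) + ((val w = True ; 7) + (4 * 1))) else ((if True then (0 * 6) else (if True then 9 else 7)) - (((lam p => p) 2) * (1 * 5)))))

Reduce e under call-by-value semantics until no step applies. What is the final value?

Answer: 30

Working:
step 0: ((let x = (let y = false in (5 * (let z = false in 4))) in x) - (if ((\u.(if true then false else false)) (\v.(false && false))) then (((9 - 1) - 1) + ((let w = true in 7) + (4 * 1))) else ((if true then (0 * 6) else (if true then 9 else 7)) - (((\p.p) 2) * (1 * 5)))))
step 1: [let@0.0] ((let x = (5 * (let z = false in 4)) in x) - (if ((\u.(if true then false else false)) (\v.(false && false))) then (((9 - 1) - 1) + ((let w = true in 7) + (4 * 1))) else ((if true then (0 * 6) else (if true then 9 else 7)) - (((\p.p) 2) * (1 * 5)))))
step 2: [let@0.0.1] ((let x = (5 * 4) in x) - (if ((\u.(if true then false else false)) (\v.(false && false))) then (((9 - 1) - 1) + ((let w = true in 7) + (4 * 1))) else ((if true then (0 * 6) else (if true then 9 else 7)) - (((\p.p) 2) * (1 * 5)))))
step 3: [delta@0.0] ((let x = 20 in x) - (if ((\u.(if true then false else false)) (\v.(false && false))) then (((9 - 1) - 1) + ((let w = true in 7) + (4 * 1))) else ((if true then (0 * 6) else (if true then 9 else 7)) - (((\p.p) 2) * (1 * 5)))))
step 4: [let@0] (20 - (if ((\u.(if true then false else false)) (\v.(false && false))) then (((9 - 1) - 1) + ((let w = true in 7) + (4 * 1))) else ((if true then (0 * 6) else (if true then 9 else 7)) - (((\p.p) 2) * (1 * 5)))))
step 5: [beta@1.0] (20 - (if (if true then false else false) then (((9 - 1) - 1) + ((let w = true in 7) + (4 * 1))) else ((if true then (0 * 6) else (if true then 9 else 7)) - (((\p.p) 2) * (1 * 5)))))
step 6: [if@1.0] (20 - (if false then (((9 - 1) - 1) + ((let w = true in 7) + (4 * 1))) else ((if true then (0 * 6) else (if true then 9 else 7)) - (((\p.p) 2) * (1 * 5)))))
step 7: [if@1] (20 - ((if true then (0 * 6) else (if true then 9 else 7)) - (((\p.p) 2) * (1 * 5))))
step 8: [if@1.0] (20 - ((0 * 6) - (((\p.p) 2) * (1 * 5))))
step 9: [delta@1.0] (20 - (0 - (((\p.p) 2) * (1 * 5))))
step 10: [beta@1.1.0] (20 - (0 - (2 * (1 * 5))))
step 11: [delta@1.1.1] (20 - (0 - (2 * 5)))
step 12: [delta@1.1] (20 - (0 - 10))
step 13: [delta@1] (20 - -10)
step 14: [delta@root] 30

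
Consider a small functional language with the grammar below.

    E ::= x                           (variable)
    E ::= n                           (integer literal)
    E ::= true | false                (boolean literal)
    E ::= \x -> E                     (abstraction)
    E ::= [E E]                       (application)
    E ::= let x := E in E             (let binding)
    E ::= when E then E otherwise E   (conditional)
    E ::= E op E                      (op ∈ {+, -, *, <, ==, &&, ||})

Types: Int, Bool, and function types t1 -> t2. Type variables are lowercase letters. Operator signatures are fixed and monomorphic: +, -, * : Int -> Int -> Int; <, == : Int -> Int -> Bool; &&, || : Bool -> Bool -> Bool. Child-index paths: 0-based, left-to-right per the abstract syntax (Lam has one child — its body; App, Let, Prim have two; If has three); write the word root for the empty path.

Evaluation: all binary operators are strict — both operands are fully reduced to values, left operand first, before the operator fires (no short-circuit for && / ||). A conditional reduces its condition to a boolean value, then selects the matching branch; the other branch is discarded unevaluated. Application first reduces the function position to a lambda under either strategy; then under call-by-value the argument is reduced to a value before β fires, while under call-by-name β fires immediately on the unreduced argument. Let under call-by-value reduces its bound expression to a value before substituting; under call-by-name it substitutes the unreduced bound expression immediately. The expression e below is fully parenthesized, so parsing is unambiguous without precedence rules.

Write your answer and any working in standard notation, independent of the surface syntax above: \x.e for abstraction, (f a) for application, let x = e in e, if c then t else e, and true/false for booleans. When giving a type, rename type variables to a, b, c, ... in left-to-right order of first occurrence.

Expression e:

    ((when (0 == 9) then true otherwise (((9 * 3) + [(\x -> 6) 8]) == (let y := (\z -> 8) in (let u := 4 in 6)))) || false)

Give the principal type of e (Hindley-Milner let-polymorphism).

Derivation:
  unify Int ~ Int
  unify Int ~ Int
  unify Bool ~ Bool
  unify Int ~ Int
  unify Int ~ Int
  unify Int ~ Int
\x._ : a -> Int
  unify a -> Int ~ Int -> b
  unify a ~ Int
  unify Int ~ b
_ _ : Int
  unify Int ~ Int
  unify Int ~ Int
\z._ : c -> Int
let y : forall. c -> Int
let u : Int
  unify Int ~ Int
  unify Bool ~ Bool
  unify Bool ~ Bool
  unify Bool ~ Bool

Answer: Bool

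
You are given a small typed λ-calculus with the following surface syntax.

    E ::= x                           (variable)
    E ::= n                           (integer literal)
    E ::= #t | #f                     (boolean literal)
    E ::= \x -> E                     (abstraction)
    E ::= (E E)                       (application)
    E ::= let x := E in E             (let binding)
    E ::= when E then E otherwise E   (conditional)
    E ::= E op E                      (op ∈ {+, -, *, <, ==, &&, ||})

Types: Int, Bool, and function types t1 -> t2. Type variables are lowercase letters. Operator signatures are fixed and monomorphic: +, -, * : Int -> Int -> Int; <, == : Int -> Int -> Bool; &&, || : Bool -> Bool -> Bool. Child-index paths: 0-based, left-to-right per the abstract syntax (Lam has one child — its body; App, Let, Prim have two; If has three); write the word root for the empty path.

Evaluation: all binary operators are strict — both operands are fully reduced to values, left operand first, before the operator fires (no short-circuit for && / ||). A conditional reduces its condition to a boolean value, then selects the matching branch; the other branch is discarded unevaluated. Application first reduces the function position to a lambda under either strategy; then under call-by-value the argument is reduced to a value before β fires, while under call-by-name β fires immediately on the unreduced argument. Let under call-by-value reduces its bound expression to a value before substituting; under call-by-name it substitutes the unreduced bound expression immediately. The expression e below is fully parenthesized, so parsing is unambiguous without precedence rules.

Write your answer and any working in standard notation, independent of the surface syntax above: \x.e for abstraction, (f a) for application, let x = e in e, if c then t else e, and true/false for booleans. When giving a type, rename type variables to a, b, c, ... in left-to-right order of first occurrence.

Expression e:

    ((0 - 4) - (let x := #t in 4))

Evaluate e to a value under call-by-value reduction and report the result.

Derivation:
step 0: ((0 - 4) - (let x = true in 4))
step 1: [delta@0] (-4 - (let x = true in 4))
step 2: [let@1] (-4 - 4)
step 3: [delta@root] -8

Answer: -8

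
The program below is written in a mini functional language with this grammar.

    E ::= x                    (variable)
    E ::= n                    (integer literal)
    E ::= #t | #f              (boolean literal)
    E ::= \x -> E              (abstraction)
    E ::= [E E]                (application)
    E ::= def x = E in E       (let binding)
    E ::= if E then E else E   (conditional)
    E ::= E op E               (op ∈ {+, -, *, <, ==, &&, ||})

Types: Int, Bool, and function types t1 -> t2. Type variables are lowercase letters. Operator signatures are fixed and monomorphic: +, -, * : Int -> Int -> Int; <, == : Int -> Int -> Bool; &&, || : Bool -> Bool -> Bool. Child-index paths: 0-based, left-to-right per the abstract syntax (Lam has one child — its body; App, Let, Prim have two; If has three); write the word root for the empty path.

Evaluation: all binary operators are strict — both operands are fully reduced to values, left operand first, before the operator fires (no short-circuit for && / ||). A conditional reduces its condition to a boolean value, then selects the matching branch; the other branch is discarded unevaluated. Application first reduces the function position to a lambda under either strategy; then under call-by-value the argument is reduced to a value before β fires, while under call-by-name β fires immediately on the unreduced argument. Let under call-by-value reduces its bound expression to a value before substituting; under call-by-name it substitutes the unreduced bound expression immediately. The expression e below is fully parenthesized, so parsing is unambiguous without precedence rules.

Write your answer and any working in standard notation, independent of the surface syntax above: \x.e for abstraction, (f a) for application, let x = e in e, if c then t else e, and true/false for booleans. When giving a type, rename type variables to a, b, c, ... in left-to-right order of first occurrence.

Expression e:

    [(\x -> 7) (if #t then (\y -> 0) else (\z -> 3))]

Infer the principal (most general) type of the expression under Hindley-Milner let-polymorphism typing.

Answer: Int

Derivation:
\x._ : a -> Int
  unify Bool ~ Bool
\y._ : b -> Int
\z._ : c -> Int
  unify b -> Int ~ c -> Int
  unify b ~ c
  unify Int ~ Int
  unify a -> Int ~ (c -> Int) -> d
  unify a ~ c -> Int
  unify Int ~ d
_ _ : Int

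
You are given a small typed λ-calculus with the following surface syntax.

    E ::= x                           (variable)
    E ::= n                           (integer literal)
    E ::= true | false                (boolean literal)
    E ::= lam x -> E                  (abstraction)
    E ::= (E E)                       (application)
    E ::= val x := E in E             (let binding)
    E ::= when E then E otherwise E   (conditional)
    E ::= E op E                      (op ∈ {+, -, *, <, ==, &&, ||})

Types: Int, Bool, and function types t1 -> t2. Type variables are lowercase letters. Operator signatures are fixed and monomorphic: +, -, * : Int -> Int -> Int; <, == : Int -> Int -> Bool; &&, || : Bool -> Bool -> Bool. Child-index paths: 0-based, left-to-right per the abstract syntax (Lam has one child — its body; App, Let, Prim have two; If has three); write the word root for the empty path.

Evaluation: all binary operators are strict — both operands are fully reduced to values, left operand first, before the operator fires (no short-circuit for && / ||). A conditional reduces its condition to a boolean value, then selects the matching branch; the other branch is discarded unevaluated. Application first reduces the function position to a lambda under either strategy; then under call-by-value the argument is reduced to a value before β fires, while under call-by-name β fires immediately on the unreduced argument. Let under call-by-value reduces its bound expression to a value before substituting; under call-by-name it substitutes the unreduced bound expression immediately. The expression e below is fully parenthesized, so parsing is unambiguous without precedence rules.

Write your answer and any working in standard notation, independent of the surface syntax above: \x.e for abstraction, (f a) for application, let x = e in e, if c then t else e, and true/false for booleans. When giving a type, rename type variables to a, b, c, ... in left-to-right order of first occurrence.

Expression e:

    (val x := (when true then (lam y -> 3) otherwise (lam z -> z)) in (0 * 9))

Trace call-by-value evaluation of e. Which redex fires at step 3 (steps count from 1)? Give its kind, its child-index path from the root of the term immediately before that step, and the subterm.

Trace:
step 0: (let x = (if true then (\y.3) else (\z.z)) in (0 * 9))
step 1: [if@0] (let x = (\y.3) in (0 * 9))
step 2: [let@root] (0 * 9)
step 3: [delta@root] 0

Answer: delta at root : (0 * 9)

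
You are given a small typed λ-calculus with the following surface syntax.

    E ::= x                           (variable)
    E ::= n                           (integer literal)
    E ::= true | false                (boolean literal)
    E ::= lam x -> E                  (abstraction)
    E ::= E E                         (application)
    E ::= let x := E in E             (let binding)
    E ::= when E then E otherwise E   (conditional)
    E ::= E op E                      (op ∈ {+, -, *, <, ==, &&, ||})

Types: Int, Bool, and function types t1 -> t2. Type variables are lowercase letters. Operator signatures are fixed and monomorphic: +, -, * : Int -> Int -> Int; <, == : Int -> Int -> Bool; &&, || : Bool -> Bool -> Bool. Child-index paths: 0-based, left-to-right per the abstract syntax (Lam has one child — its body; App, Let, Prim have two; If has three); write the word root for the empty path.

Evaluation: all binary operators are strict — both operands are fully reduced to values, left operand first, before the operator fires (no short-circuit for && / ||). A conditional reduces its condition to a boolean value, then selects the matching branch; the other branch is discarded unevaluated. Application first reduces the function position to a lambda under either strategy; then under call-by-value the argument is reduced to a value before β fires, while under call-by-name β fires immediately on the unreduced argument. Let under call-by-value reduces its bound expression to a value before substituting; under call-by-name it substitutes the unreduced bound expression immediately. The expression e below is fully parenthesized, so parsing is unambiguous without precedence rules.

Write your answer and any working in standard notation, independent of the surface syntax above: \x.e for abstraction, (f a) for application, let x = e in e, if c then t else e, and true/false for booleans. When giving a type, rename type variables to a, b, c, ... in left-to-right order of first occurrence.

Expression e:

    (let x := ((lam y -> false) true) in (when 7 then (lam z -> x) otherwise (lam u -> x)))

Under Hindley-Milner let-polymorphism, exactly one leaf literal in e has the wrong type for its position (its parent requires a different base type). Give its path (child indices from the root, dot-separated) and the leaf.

Working:
\y._ : a -> Bool
  unify a -> Bool ~ Bool -> b
  unify a ~ Bool
  unify Bool ~ b
_ _ : Bool
let x : Bool
  unify Int ~ Bool
  FAIL: mismatch Int ~ Bool

Answer: 1.0 : 7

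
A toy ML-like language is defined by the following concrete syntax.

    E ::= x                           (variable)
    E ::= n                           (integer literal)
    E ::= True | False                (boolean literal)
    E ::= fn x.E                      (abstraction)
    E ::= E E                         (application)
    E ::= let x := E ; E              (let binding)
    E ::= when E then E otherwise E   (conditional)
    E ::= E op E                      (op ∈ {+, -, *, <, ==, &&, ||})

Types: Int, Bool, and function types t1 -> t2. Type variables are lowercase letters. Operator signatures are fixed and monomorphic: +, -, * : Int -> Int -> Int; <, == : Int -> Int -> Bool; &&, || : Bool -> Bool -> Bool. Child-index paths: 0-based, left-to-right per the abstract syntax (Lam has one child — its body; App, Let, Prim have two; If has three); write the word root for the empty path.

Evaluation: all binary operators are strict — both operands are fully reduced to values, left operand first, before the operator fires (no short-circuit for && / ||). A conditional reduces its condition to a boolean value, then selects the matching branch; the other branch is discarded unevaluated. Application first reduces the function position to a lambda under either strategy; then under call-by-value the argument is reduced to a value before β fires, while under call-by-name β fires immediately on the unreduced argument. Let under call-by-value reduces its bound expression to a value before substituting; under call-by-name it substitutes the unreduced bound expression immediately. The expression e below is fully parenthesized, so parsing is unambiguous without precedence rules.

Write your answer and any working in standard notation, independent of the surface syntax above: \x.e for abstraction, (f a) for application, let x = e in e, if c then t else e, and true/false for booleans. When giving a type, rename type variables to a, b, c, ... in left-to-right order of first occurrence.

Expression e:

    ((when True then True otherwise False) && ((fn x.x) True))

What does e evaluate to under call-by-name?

Working:
step 0: ((if true then true else false) && ((\x.x) true))
step 1: [if@0] (true && ((\x.x) true))
step 2: [beta@1] (true && true)
step 3: [delta@root] true

Answer: true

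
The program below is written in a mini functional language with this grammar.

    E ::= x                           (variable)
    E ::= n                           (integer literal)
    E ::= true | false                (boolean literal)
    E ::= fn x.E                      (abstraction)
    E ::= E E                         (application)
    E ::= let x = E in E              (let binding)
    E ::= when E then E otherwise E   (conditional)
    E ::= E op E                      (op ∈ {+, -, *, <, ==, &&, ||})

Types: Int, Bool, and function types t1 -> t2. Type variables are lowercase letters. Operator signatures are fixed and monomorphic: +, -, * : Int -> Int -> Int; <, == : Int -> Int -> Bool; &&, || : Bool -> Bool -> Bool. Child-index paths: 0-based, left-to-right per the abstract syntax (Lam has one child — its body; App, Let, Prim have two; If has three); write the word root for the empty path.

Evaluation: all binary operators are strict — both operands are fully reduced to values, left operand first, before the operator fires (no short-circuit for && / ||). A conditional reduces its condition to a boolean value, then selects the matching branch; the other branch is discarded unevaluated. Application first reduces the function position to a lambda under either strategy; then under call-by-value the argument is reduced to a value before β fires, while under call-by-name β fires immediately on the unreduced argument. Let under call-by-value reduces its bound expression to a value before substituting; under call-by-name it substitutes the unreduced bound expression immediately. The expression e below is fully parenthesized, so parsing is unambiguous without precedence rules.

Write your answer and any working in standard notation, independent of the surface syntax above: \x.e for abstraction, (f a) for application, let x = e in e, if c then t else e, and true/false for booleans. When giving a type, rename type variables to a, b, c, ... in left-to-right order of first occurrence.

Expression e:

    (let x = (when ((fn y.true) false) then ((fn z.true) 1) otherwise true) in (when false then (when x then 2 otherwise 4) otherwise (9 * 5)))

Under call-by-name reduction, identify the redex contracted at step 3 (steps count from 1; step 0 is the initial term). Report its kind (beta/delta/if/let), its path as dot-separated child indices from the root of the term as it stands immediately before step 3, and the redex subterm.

Answer: delta at root : (9 * 5)

Trace:
step 0: (let x = (if ((\y.true) false) then ((\z.true) 1) else true) in (if false then (if x then 2 else 4) else (9 * 5)))
step 1: [let@root] (if false then (if (if ((\y.true) false) then ((\z.true) 1) else true) then 2 else 4) else (9 * 5))
step 2: [if@root] (9 * 5)
step 3: [delta@root] 45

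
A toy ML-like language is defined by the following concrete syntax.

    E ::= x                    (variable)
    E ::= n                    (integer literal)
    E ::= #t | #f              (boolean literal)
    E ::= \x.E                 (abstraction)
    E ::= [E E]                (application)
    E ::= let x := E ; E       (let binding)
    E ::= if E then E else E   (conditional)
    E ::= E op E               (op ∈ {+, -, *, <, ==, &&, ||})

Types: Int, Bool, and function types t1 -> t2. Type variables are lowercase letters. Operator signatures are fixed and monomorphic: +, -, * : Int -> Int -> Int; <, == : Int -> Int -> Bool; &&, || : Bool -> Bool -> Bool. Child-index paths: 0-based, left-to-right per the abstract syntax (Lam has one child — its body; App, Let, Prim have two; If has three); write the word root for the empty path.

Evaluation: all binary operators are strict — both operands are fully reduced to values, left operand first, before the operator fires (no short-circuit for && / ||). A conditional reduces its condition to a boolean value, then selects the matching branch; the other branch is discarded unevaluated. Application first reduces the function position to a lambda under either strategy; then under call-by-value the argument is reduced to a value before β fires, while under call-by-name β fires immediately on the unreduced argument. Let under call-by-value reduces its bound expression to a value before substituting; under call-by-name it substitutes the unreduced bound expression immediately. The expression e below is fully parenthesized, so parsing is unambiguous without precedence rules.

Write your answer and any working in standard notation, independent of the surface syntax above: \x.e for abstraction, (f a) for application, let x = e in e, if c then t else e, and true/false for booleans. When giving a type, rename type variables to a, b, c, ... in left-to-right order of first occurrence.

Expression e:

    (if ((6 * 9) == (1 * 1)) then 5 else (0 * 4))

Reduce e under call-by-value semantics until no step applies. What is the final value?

Answer: 0

Trace:
step 0: (if ((6 * 9) == (1 * 1)) then 5 else (0 * 4))
step 1: [delta@0.0] (if (54 == (1 * 1)) then 5 else (0 * 4))
step 2: [delta@0.1] (if (54 == 1) then 5 else (0 * 4))
step 3: [delta@0] (if false then 5 else (0 * 4))
step 4: [if@root] (0 * 4)
step 5: [delta@root] 0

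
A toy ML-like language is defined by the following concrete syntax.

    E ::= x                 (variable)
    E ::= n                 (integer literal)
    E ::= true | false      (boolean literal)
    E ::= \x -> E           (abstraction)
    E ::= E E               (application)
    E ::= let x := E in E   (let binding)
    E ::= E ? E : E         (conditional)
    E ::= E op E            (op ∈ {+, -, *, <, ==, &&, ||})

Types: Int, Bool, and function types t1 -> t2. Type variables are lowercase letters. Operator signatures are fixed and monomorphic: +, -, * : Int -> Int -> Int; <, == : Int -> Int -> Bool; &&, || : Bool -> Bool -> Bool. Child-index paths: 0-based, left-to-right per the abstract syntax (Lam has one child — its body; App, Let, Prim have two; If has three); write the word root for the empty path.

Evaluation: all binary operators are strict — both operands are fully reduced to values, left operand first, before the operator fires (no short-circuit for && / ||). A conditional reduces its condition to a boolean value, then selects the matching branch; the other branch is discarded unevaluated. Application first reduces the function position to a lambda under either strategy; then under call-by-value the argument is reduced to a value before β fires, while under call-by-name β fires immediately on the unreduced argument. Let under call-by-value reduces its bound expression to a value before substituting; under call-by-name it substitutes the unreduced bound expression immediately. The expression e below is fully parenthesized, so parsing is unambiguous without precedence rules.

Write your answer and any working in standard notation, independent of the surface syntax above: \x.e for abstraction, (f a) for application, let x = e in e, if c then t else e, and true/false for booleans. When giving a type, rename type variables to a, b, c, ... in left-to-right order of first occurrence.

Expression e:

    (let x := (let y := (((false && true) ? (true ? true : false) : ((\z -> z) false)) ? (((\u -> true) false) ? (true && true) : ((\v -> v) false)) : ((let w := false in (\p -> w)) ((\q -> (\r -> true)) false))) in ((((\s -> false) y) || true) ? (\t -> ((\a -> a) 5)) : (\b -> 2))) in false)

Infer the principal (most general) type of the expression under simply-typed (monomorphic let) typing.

Working:
  unify Bool ~ Bool
  unify Bool ~ Bool
  unify Bool ~ Bool
  unify Bool ~ Bool
  unify Bool ~ Bool
z : a
\z._ : a -> a
  unify a -> a ~ Bool -> b
  unify a ~ Bool
  unify Bool ~ b
_ _ : Bool
  unify Bool ~ Bool
  unify Bool ~ Bool
\u._ : c -> Bool
  unify c -> Bool ~ Bool -> d
  unify c ~ Bool
  unify Bool ~ d
_ _ : Bool
  unify Bool ~ Bool
  unify Bool ~ Bool
  unify Bool ~ Bool
v : e
\v._ : e -> e
  unify e -> e ~ Bool -> f
  unify e ~ Bool
  unify Bool ~ f
_ _ : Bool
  unify Bool ~ Bool
let w : Bool
w : Bool
\p._ : g -> Bool
\r._ : i -> Bool
\q._ : h -> i -> Bool
  unify h -> i -> Bool ~ Bool -> j
  unify h ~ Bool
  unify i -> Bool ~ j
_ _ : i -> Bool
  unify g -> Bool ~ (i -> Bool) -> k
  unify g ~ i -> Bool
  unify Bool ~ k
_ _ : Bool
  unify Bool ~ Bool
let y : Bool
\s._ : l -> Bool
y : Bool
  unify l -> Bool ~ Bool -> m
  unify l ~ Bool
  unify Bool ~ m
_ _ : Bool
  unify Bool ~ Bool
  unify Bool ~ Bool
  unify Bool ~ Bool
a : o
\a._ : o -> o
  unify o -> o ~ Int -> p
  unify o ~ Int
  unify Int ~ p
_ _ : Int
\t._ : n -> Int
\b._ : q -> Int
  unify n -> Int ~ q -> Int
  unify n ~ q
  unify Int ~ Int
let x : q -> Int

Answer: Bool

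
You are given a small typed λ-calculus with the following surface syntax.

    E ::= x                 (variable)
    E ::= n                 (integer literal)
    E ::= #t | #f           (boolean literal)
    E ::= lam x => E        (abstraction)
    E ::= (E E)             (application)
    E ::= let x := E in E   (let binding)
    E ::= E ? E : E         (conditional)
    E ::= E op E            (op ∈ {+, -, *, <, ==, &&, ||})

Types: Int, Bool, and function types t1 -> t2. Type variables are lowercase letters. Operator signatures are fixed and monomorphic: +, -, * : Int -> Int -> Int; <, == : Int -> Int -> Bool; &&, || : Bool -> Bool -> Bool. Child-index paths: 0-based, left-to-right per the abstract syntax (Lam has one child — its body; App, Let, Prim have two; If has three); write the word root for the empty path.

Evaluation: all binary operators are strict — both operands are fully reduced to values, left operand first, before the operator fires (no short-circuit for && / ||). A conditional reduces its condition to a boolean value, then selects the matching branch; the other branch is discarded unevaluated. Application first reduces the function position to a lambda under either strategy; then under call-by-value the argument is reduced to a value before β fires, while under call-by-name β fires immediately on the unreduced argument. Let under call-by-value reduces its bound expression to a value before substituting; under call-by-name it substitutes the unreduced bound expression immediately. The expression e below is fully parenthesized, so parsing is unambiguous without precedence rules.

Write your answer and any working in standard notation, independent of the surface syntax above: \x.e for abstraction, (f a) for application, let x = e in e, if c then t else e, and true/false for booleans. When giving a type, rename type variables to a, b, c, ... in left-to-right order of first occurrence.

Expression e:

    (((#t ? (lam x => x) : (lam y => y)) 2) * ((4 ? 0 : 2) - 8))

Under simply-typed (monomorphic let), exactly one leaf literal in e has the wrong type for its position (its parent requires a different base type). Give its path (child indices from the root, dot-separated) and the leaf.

Answer: 1.0.0 : 4

Working:
  unify Bool ~ Bool
x : a
\x._ : a -> a
y : b
\y._ : b -> b
  unify a -> a ~ b -> b
  unify a ~ b
  unify b ~ b
  unify b -> b ~ Int -> c
  unify b ~ Int
  unify Int ~ c
_ _ : Int
  unify Int ~ Int
  unify Int ~ Bool
  FAIL: mismatch Int ~ Bool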